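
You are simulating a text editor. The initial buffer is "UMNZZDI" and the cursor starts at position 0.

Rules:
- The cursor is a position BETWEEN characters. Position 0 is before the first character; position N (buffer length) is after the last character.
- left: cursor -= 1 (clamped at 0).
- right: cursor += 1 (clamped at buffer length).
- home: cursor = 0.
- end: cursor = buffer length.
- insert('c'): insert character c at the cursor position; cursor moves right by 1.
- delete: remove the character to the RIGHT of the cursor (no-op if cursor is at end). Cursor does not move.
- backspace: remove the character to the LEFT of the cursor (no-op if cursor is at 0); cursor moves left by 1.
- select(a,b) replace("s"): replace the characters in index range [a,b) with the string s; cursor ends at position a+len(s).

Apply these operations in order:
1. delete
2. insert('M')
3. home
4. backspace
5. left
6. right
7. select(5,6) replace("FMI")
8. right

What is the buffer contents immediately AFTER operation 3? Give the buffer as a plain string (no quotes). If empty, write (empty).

After op 1 (delete): buf='MNZZDI' cursor=0
After op 2 (insert('M')): buf='MMNZZDI' cursor=1
After op 3 (home): buf='MMNZZDI' cursor=0

Answer: MMNZZDI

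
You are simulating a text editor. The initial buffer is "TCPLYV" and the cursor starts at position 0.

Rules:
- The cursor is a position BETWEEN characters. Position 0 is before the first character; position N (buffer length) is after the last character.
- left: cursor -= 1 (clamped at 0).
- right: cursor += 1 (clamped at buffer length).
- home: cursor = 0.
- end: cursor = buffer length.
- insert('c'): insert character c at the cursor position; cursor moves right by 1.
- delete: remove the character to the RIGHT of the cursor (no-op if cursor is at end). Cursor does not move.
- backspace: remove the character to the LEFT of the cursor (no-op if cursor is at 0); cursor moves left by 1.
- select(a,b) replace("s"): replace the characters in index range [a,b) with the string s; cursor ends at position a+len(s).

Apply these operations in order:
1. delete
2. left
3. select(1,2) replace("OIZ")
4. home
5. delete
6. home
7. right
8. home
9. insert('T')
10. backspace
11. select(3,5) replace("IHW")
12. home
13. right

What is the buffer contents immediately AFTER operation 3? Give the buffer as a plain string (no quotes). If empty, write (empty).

Answer: COIZLYV

Derivation:
After op 1 (delete): buf='CPLYV' cursor=0
After op 2 (left): buf='CPLYV' cursor=0
After op 3 (select(1,2) replace("OIZ")): buf='COIZLYV' cursor=4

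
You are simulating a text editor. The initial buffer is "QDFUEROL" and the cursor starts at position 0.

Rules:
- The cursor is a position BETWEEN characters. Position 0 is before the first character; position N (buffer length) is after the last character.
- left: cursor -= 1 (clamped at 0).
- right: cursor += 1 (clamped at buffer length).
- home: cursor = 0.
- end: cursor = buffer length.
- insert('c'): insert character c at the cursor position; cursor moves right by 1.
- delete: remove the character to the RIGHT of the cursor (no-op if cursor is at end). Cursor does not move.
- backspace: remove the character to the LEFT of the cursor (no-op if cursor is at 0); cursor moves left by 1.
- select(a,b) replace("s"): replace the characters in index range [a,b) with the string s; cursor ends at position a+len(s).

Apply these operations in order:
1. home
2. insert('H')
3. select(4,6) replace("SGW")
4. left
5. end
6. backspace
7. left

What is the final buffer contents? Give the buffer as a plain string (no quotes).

After op 1 (home): buf='QDFUEROL' cursor=0
After op 2 (insert('H')): buf='HQDFUEROL' cursor=1
After op 3 (select(4,6) replace("SGW")): buf='HQDFSGWROL' cursor=7
After op 4 (left): buf='HQDFSGWROL' cursor=6
After op 5 (end): buf='HQDFSGWROL' cursor=10
After op 6 (backspace): buf='HQDFSGWRO' cursor=9
After op 7 (left): buf='HQDFSGWRO' cursor=8

Answer: HQDFSGWRO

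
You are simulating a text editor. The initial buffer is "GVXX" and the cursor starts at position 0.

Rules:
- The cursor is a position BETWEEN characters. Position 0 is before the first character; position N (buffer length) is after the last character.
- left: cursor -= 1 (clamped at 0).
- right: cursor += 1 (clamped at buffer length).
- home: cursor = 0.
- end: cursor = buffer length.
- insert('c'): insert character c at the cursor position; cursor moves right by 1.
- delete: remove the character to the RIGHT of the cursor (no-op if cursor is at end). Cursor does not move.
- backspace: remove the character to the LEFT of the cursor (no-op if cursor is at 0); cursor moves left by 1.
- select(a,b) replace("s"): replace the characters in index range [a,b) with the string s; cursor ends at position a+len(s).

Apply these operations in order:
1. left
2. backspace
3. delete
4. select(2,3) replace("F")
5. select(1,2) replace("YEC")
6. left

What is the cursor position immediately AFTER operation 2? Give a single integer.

Answer: 0

Derivation:
After op 1 (left): buf='GVXX' cursor=0
After op 2 (backspace): buf='GVXX' cursor=0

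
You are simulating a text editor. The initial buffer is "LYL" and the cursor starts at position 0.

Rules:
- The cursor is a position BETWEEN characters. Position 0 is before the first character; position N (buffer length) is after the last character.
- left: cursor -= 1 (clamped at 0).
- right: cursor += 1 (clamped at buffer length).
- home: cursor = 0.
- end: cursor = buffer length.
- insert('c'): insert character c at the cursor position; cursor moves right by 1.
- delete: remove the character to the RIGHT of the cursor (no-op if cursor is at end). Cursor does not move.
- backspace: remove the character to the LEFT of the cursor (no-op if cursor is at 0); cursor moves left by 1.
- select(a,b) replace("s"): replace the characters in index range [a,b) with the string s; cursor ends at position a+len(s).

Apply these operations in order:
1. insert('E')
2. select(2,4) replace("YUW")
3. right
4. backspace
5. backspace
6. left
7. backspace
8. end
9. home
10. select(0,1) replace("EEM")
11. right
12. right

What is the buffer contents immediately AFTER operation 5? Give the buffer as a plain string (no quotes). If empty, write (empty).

Answer: ELY

Derivation:
After op 1 (insert('E')): buf='ELYL' cursor=1
After op 2 (select(2,4) replace("YUW")): buf='ELYUW' cursor=5
After op 3 (right): buf='ELYUW' cursor=5
After op 4 (backspace): buf='ELYU' cursor=4
After op 5 (backspace): buf='ELY' cursor=3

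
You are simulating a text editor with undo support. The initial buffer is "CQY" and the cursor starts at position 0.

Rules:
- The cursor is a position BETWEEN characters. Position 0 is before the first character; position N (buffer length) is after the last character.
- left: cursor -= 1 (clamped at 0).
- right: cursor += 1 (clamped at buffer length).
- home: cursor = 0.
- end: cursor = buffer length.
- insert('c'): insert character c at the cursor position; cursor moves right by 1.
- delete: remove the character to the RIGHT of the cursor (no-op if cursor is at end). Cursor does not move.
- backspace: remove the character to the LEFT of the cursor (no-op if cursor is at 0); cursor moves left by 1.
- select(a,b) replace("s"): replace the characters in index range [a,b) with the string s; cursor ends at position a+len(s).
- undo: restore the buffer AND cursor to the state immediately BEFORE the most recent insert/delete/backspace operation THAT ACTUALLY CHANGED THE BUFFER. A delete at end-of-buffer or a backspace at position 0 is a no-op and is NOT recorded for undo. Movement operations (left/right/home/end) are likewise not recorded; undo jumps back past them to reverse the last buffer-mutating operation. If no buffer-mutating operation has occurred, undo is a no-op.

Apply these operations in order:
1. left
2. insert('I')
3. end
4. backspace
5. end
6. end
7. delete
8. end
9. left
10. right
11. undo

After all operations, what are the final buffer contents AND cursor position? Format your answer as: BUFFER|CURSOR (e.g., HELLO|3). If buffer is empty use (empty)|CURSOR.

After op 1 (left): buf='CQY' cursor=0
After op 2 (insert('I')): buf='ICQY' cursor=1
After op 3 (end): buf='ICQY' cursor=4
After op 4 (backspace): buf='ICQ' cursor=3
After op 5 (end): buf='ICQ' cursor=3
After op 6 (end): buf='ICQ' cursor=3
After op 7 (delete): buf='ICQ' cursor=3
After op 8 (end): buf='ICQ' cursor=3
After op 9 (left): buf='ICQ' cursor=2
After op 10 (right): buf='ICQ' cursor=3
After op 11 (undo): buf='ICQY' cursor=4

Answer: ICQY|4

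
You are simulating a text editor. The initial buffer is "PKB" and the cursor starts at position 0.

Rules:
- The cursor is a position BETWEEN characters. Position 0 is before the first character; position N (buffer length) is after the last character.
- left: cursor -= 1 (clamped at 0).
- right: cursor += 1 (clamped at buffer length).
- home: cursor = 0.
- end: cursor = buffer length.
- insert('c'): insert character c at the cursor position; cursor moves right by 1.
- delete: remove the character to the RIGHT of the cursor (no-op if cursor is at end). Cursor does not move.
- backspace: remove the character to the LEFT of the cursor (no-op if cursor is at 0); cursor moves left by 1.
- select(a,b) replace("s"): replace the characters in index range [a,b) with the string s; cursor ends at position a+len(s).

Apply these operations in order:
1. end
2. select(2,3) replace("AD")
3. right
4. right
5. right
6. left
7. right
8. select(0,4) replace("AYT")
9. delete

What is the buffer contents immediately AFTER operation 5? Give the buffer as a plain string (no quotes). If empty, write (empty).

Answer: PKAD

Derivation:
After op 1 (end): buf='PKB' cursor=3
After op 2 (select(2,3) replace("AD")): buf='PKAD' cursor=4
After op 3 (right): buf='PKAD' cursor=4
After op 4 (right): buf='PKAD' cursor=4
After op 5 (right): buf='PKAD' cursor=4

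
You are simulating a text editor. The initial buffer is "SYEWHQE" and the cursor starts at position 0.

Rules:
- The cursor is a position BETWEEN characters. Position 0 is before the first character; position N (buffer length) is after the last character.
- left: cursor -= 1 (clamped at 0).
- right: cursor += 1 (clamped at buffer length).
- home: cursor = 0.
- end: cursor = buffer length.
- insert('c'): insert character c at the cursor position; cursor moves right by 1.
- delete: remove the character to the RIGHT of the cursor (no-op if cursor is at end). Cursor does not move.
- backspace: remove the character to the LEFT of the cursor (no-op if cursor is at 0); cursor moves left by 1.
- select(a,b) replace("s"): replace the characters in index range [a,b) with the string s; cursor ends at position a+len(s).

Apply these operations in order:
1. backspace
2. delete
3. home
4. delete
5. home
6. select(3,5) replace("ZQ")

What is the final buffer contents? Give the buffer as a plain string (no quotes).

After op 1 (backspace): buf='SYEWHQE' cursor=0
After op 2 (delete): buf='YEWHQE' cursor=0
After op 3 (home): buf='YEWHQE' cursor=0
After op 4 (delete): buf='EWHQE' cursor=0
After op 5 (home): buf='EWHQE' cursor=0
After op 6 (select(3,5) replace("ZQ")): buf='EWHZQ' cursor=5

Answer: EWHZQ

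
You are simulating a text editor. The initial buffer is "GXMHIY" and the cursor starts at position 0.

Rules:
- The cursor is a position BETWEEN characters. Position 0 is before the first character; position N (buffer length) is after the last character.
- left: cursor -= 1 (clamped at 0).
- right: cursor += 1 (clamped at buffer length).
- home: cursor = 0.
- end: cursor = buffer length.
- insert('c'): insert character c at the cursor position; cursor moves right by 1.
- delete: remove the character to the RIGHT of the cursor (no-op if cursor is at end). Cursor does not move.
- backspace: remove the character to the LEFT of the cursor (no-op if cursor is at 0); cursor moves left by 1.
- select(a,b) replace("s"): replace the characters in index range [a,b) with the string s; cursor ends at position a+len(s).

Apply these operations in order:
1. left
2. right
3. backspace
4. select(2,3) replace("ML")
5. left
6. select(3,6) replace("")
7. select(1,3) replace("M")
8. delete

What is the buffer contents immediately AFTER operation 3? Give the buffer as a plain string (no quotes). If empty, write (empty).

Answer: XMHIY

Derivation:
After op 1 (left): buf='GXMHIY' cursor=0
After op 2 (right): buf='GXMHIY' cursor=1
After op 3 (backspace): buf='XMHIY' cursor=0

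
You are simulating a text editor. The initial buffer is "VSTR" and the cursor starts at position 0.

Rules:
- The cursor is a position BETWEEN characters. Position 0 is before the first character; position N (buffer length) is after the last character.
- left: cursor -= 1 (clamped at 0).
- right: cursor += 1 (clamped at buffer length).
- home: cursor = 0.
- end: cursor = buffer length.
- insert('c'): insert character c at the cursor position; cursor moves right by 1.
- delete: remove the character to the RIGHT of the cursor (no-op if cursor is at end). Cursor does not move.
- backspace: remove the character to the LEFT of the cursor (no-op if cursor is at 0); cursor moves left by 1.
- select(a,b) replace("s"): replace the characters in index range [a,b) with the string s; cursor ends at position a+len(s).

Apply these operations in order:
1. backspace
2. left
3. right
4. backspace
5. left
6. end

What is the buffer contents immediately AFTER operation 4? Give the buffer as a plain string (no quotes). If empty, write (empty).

Answer: STR

Derivation:
After op 1 (backspace): buf='VSTR' cursor=0
After op 2 (left): buf='VSTR' cursor=0
After op 3 (right): buf='VSTR' cursor=1
After op 4 (backspace): buf='STR' cursor=0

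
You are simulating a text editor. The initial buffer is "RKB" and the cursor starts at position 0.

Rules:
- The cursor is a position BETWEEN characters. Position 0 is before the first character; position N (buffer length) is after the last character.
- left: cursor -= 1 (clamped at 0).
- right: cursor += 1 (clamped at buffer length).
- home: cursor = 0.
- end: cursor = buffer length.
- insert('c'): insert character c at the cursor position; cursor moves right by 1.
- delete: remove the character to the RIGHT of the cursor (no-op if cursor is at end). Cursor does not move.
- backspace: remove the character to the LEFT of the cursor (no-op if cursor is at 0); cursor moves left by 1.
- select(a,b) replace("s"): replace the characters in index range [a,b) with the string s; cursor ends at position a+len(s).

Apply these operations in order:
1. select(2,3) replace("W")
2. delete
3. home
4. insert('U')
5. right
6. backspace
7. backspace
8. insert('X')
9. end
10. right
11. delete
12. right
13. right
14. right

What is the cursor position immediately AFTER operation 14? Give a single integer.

Answer: 3

Derivation:
After op 1 (select(2,3) replace("W")): buf='RKW' cursor=3
After op 2 (delete): buf='RKW' cursor=3
After op 3 (home): buf='RKW' cursor=0
After op 4 (insert('U')): buf='URKW' cursor=1
After op 5 (right): buf='URKW' cursor=2
After op 6 (backspace): buf='UKW' cursor=1
After op 7 (backspace): buf='KW' cursor=0
After op 8 (insert('X')): buf='XKW' cursor=1
After op 9 (end): buf='XKW' cursor=3
After op 10 (right): buf='XKW' cursor=3
After op 11 (delete): buf='XKW' cursor=3
After op 12 (right): buf='XKW' cursor=3
After op 13 (right): buf='XKW' cursor=3
After op 14 (right): buf='XKW' cursor=3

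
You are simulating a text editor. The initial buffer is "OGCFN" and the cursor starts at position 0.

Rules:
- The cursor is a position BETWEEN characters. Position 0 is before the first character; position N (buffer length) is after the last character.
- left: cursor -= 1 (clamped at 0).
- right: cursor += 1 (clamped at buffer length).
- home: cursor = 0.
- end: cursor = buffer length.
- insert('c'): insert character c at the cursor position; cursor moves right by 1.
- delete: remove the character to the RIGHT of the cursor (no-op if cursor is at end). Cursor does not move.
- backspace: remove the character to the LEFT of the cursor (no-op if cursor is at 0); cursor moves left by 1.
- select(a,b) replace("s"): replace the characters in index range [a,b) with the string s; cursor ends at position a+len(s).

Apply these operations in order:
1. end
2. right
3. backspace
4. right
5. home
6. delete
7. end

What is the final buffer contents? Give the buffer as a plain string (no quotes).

After op 1 (end): buf='OGCFN' cursor=5
After op 2 (right): buf='OGCFN' cursor=5
After op 3 (backspace): buf='OGCF' cursor=4
After op 4 (right): buf='OGCF' cursor=4
After op 5 (home): buf='OGCF' cursor=0
After op 6 (delete): buf='GCF' cursor=0
After op 7 (end): buf='GCF' cursor=3

Answer: GCF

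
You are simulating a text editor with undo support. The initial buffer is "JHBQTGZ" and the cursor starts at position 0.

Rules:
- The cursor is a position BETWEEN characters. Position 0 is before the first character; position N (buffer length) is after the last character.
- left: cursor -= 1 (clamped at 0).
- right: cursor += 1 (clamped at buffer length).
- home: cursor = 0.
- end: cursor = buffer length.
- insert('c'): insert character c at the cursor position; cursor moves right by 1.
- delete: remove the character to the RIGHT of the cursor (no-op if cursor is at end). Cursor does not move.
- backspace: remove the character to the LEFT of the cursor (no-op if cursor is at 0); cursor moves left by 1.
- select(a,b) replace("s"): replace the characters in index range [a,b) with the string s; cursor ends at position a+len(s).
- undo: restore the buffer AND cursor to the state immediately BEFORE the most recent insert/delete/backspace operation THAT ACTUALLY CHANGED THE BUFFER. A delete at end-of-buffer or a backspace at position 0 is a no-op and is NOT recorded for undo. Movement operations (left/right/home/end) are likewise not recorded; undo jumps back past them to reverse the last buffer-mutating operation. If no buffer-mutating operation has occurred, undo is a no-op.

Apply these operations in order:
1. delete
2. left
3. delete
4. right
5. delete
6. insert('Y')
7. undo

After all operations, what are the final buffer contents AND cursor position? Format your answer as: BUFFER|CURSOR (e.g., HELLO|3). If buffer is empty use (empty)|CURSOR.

Answer: BTGZ|1

Derivation:
After op 1 (delete): buf='HBQTGZ' cursor=0
After op 2 (left): buf='HBQTGZ' cursor=0
After op 3 (delete): buf='BQTGZ' cursor=0
After op 4 (right): buf='BQTGZ' cursor=1
After op 5 (delete): buf='BTGZ' cursor=1
After op 6 (insert('Y')): buf='BYTGZ' cursor=2
After op 7 (undo): buf='BTGZ' cursor=1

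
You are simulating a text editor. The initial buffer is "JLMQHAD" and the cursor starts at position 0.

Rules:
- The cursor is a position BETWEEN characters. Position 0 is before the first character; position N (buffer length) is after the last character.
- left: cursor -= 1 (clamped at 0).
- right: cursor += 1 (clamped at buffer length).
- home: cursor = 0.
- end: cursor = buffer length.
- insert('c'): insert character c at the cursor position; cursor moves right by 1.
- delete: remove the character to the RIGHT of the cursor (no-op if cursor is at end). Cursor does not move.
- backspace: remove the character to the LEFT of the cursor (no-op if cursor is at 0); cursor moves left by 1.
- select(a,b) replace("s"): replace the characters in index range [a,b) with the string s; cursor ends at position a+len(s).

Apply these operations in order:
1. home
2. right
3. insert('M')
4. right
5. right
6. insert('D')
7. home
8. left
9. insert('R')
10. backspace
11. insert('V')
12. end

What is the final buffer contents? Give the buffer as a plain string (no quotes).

After op 1 (home): buf='JLMQHAD' cursor=0
After op 2 (right): buf='JLMQHAD' cursor=1
After op 3 (insert('M')): buf='JMLMQHAD' cursor=2
After op 4 (right): buf='JMLMQHAD' cursor=3
After op 5 (right): buf='JMLMQHAD' cursor=4
After op 6 (insert('D')): buf='JMLMDQHAD' cursor=5
After op 7 (home): buf='JMLMDQHAD' cursor=0
After op 8 (left): buf='JMLMDQHAD' cursor=0
After op 9 (insert('R')): buf='RJMLMDQHAD' cursor=1
After op 10 (backspace): buf='JMLMDQHAD' cursor=0
After op 11 (insert('V')): buf='VJMLMDQHAD' cursor=1
After op 12 (end): buf='VJMLMDQHAD' cursor=10

Answer: VJMLMDQHAD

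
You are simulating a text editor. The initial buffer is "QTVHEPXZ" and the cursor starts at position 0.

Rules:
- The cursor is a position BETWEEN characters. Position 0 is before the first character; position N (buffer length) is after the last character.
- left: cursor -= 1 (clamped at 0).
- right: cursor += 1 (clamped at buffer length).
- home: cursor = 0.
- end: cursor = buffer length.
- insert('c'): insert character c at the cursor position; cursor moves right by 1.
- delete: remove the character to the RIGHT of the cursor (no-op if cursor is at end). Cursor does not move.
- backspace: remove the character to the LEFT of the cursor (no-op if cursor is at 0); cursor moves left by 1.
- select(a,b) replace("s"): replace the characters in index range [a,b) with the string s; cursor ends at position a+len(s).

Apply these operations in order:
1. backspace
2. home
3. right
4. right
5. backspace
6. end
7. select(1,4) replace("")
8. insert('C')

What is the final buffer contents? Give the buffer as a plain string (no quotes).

Answer: QCPXZ

Derivation:
After op 1 (backspace): buf='QTVHEPXZ' cursor=0
After op 2 (home): buf='QTVHEPXZ' cursor=0
After op 3 (right): buf='QTVHEPXZ' cursor=1
After op 4 (right): buf='QTVHEPXZ' cursor=2
After op 5 (backspace): buf='QVHEPXZ' cursor=1
After op 6 (end): buf='QVHEPXZ' cursor=7
After op 7 (select(1,4) replace("")): buf='QPXZ' cursor=1
After op 8 (insert('C')): buf='QCPXZ' cursor=2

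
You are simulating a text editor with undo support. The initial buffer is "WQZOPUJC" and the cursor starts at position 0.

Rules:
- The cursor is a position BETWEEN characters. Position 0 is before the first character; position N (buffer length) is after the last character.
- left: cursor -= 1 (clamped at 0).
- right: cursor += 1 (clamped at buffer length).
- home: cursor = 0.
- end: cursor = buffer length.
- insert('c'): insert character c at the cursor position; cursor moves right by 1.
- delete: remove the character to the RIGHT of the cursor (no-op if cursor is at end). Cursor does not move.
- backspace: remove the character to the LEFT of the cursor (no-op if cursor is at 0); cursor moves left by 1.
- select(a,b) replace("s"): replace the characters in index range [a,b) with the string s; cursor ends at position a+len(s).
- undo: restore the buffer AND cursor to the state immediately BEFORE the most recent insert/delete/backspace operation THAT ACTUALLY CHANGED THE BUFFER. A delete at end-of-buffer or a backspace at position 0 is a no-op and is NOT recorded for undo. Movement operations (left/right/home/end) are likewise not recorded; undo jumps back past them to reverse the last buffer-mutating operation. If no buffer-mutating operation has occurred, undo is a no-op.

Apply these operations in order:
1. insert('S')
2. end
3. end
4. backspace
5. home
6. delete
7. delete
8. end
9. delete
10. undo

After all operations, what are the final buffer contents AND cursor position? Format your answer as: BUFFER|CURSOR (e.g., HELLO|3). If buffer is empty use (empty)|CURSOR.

After op 1 (insert('S')): buf='SWQZOPUJC' cursor=1
After op 2 (end): buf='SWQZOPUJC' cursor=9
After op 3 (end): buf='SWQZOPUJC' cursor=9
After op 4 (backspace): buf='SWQZOPUJ' cursor=8
After op 5 (home): buf='SWQZOPUJ' cursor=0
After op 6 (delete): buf='WQZOPUJ' cursor=0
After op 7 (delete): buf='QZOPUJ' cursor=0
After op 8 (end): buf='QZOPUJ' cursor=6
After op 9 (delete): buf='QZOPUJ' cursor=6
After op 10 (undo): buf='WQZOPUJ' cursor=0

Answer: WQZOPUJ|0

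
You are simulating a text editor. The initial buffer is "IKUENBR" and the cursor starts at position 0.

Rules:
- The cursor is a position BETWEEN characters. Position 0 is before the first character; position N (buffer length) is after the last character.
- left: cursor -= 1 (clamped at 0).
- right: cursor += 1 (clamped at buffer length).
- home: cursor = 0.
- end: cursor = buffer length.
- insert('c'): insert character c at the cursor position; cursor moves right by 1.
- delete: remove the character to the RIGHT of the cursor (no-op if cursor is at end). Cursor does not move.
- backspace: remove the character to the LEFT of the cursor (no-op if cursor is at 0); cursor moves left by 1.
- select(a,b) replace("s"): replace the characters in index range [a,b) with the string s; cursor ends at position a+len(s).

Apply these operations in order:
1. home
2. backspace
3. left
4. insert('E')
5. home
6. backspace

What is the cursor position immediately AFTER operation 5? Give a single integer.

After op 1 (home): buf='IKUENBR' cursor=0
After op 2 (backspace): buf='IKUENBR' cursor=0
After op 3 (left): buf='IKUENBR' cursor=0
After op 4 (insert('E')): buf='EIKUENBR' cursor=1
After op 5 (home): buf='EIKUENBR' cursor=0

Answer: 0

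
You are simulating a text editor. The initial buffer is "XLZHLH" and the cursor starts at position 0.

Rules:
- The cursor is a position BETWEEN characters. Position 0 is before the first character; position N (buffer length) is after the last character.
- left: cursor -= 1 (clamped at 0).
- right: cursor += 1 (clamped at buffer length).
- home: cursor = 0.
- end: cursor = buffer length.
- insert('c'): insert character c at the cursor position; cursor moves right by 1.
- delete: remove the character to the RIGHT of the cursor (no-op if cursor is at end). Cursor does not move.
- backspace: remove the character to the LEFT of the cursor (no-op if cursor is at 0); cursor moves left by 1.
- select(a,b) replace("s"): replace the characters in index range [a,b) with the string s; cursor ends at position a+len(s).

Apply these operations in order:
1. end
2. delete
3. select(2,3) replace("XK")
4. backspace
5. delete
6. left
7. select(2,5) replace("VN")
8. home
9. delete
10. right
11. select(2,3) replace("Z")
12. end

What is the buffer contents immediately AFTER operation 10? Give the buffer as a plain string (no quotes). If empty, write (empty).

After op 1 (end): buf='XLZHLH' cursor=6
After op 2 (delete): buf='XLZHLH' cursor=6
After op 3 (select(2,3) replace("XK")): buf='XLXKHLH' cursor=4
After op 4 (backspace): buf='XLXHLH' cursor=3
After op 5 (delete): buf='XLXLH' cursor=3
After op 6 (left): buf='XLXLH' cursor=2
After op 7 (select(2,5) replace("VN")): buf='XLVN' cursor=4
After op 8 (home): buf='XLVN' cursor=0
After op 9 (delete): buf='LVN' cursor=0
After op 10 (right): buf='LVN' cursor=1

Answer: LVN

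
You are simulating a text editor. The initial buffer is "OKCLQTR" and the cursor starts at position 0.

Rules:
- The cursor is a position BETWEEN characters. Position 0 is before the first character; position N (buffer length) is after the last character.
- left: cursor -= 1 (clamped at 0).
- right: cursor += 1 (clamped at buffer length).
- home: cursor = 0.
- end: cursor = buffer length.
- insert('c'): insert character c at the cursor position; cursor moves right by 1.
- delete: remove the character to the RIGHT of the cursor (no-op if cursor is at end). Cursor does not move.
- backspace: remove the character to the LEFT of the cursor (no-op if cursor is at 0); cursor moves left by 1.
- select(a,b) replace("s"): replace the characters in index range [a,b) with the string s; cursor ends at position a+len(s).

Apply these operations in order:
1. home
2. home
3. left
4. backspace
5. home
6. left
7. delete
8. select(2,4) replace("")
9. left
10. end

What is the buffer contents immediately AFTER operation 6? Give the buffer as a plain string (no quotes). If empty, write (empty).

Answer: OKCLQTR

Derivation:
After op 1 (home): buf='OKCLQTR' cursor=0
After op 2 (home): buf='OKCLQTR' cursor=0
After op 3 (left): buf='OKCLQTR' cursor=0
After op 4 (backspace): buf='OKCLQTR' cursor=0
After op 5 (home): buf='OKCLQTR' cursor=0
After op 6 (left): buf='OKCLQTR' cursor=0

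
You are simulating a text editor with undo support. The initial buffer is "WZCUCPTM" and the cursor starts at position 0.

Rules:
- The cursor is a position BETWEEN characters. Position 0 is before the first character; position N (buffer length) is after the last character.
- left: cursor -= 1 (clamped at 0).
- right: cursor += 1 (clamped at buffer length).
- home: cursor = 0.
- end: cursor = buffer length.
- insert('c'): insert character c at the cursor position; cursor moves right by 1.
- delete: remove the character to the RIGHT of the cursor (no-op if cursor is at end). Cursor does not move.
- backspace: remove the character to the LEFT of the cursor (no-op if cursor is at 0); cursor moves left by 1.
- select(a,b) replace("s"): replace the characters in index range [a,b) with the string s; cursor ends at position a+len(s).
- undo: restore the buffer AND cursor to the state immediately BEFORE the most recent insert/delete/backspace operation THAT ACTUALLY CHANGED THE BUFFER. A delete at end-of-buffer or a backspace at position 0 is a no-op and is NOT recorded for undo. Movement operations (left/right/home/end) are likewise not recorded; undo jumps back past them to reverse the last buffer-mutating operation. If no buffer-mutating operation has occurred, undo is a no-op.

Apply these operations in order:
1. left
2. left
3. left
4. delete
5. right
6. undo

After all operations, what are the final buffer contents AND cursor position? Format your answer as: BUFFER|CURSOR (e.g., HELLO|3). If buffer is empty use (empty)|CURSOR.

After op 1 (left): buf='WZCUCPTM' cursor=0
After op 2 (left): buf='WZCUCPTM' cursor=0
After op 3 (left): buf='WZCUCPTM' cursor=0
After op 4 (delete): buf='ZCUCPTM' cursor=0
After op 5 (right): buf='ZCUCPTM' cursor=1
After op 6 (undo): buf='WZCUCPTM' cursor=0

Answer: WZCUCPTM|0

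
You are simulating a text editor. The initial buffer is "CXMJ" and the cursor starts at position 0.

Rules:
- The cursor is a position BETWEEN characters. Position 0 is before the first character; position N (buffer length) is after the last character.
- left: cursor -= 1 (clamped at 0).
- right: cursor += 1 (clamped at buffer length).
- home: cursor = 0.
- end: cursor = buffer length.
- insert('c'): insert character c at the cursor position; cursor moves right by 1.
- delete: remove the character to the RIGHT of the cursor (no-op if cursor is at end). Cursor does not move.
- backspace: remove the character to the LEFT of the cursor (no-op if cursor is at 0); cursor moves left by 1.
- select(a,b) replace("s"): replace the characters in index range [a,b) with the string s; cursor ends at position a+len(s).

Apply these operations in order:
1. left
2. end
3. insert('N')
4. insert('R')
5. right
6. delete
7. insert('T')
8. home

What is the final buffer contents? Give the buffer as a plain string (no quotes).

Answer: CXMJNRT

Derivation:
After op 1 (left): buf='CXMJ' cursor=0
After op 2 (end): buf='CXMJ' cursor=4
After op 3 (insert('N')): buf='CXMJN' cursor=5
After op 4 (insert('R')): buf='CXMJNR' cursor=6
After op 5 (right): buf='CXMJNR' cursor=6
After op 6 (delete): buf='CXMJNR' cursor=6
After op 7 (insert('T')): buf='CXMJNRT' cursor=7
After op 8 (home): buf='CXMJNRT' cursor=0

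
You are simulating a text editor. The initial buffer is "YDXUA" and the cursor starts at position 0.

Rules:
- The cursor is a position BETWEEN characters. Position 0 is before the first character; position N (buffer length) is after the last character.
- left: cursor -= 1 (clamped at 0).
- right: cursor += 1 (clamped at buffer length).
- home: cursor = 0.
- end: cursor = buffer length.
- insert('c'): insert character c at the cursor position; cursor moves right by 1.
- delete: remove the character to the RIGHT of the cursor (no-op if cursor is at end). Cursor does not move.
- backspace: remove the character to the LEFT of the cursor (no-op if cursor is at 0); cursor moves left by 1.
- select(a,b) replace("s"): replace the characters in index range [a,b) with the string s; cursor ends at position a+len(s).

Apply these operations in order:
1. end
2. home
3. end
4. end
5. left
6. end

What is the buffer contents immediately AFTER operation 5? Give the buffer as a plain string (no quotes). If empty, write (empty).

After op 1 (end): buf='YDXUA' cursor=5
After op 2 (home): buf='YDXUA' cursor=0
After op 3 (end): buf='YDXUA' cursor=5
After op 4 (end): buf='YDXUA' cursor=5
After op 5 (left): buf='YDXUA' cursor=4

Answer: YDXUA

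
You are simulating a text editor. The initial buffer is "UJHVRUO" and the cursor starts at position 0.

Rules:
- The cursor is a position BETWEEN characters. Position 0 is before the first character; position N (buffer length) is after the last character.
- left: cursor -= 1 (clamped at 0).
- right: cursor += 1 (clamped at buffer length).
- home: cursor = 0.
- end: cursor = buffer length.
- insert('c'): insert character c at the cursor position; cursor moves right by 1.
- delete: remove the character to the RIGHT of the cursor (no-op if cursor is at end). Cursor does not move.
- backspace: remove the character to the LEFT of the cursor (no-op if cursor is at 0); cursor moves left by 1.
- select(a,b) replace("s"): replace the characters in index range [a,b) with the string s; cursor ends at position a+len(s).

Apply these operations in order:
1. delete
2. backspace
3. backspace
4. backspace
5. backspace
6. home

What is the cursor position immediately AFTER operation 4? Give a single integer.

After op 1 (delete): buf='JHVRUO' cursor=0
After op 2 (backspace): buf='JHVRUO' cursor=0
After op 3 (backspace): buf='JHVRUO' cursor=0
After op 4 (backspace): buf='JHVRUO' cursor=0

Answer: 0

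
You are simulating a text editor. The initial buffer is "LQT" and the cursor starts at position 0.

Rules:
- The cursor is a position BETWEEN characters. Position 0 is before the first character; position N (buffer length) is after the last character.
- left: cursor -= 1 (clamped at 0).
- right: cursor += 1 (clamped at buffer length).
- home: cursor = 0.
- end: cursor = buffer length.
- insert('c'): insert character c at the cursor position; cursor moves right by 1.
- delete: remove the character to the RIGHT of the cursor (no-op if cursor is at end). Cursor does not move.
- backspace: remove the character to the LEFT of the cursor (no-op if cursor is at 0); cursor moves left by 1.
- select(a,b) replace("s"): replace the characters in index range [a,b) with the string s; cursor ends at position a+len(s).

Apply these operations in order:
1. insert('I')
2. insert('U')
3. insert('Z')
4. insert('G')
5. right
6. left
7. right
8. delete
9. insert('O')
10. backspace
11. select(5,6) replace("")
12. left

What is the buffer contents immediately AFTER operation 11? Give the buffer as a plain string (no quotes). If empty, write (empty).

After op 1 (insert('I')): buf='ILQT' cursor=1
After op 2 (insert('U')): buf='IULQT' cursor=2
After op 3 (insert('Z')): buf='IUZLQT' cursor=3
After op 4 (insert('G')): buf='IUZGLQT' cursor=4
After op 5 (right): buf='IUZGLQT' cursor=5
After op 6 (left): buf='IUZGLQT' cursor=4
After op 7 (right): buf='IUZGLQT' cursor=5
After op 8 (delete): buf='IUZGLT' cursor=5
After op 9 (insert('O')): buf='IUZGLOT' cursor=6
After op 10 (backspace): buf='IUZGLT' cursor=5
After op 11 (select(5,6) replace("")): buf='IUZGL' cursor=5

Answer: IUZGL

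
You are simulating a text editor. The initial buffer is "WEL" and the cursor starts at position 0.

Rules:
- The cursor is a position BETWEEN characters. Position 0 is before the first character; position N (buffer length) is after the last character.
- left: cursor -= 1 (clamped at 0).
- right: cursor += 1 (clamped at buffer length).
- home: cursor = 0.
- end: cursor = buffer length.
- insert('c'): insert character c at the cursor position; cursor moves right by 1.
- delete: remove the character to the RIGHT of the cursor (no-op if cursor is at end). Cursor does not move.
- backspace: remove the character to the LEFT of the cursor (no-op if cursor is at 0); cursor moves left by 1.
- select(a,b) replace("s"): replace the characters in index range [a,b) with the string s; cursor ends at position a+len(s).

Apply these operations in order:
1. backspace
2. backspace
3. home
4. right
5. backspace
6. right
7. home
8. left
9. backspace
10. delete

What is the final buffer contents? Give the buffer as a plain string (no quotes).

After op 1 (backspace): buf='WEL' cursor=0
After op 2 (backspace): buf='WEL' cursor=0
After op 3 (home): buf='WEL' cursor=0
After op 4 (right): buf='WEL' cursor=1
After op 5 (backspace): buf='EL' cursor=0
After op 6 (right): buf='EL' cursor=1
After op 7 (home): buf='EL' cursor=0
After op 8 (left): buf='EL' cursor=0
After op 9 (backspace): buf='EL' cursor=0
After op 10 (delete): buf='L' cursor=0

Answer: L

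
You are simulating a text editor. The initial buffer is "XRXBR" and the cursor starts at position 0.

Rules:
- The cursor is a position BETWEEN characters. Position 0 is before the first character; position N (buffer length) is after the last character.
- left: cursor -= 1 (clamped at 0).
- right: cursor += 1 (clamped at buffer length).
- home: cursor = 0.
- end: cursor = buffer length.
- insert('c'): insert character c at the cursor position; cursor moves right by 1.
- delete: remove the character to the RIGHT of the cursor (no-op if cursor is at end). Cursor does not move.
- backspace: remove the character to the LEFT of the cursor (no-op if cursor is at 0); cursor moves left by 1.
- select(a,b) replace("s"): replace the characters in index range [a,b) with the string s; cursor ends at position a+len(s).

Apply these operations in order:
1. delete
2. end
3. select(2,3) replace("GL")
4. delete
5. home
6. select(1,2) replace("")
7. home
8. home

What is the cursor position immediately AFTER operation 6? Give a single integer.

After op 1 (delete): buf='RXBR' cursor=0
After op 2 (end): buf='RXBR' cursor=4
After op 3 (select(2,3) replace("GL")): buf='RXGLR' cursor=4
After op 4 (delete): buf='RXGL' cursor=4
After op 5 (home): buf='RXGL' cursor=0
After op 6 (select(1,2) replace("")): buf='RGL' cursor=1

Answer: 1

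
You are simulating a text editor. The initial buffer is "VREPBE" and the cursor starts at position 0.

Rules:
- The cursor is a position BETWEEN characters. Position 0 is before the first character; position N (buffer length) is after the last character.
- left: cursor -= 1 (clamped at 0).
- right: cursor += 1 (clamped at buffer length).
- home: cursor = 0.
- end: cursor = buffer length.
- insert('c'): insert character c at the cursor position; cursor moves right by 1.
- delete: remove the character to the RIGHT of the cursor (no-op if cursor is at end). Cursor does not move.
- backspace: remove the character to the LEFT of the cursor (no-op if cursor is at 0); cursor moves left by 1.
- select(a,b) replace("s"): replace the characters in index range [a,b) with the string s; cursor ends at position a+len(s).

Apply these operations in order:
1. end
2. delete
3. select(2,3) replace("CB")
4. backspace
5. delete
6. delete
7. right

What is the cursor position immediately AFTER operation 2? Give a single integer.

Answer: 6

Derivation:
After op 1 (end): buf='VREPBE' cursor=6
After op 2 (delete): buf='VREPBE' cursor=6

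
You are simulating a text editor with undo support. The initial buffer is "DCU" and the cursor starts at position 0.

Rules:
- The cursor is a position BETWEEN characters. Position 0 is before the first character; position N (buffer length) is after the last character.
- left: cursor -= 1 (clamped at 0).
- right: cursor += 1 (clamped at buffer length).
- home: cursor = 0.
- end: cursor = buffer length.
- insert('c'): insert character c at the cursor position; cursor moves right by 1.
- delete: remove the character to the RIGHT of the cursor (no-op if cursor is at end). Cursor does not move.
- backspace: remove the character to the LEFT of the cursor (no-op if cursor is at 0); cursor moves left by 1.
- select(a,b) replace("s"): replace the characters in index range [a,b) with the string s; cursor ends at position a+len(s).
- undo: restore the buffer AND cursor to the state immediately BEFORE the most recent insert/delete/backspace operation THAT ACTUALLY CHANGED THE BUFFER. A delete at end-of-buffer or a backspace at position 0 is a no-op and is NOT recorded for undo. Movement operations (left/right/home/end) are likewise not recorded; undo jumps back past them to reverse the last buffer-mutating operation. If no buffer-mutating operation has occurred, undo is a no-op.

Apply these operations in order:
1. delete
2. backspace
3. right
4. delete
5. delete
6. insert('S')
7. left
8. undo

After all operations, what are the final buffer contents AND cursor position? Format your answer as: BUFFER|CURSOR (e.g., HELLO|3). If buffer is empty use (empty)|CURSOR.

After op 1 (delete): buf='CU' cursor=0
After op 2 (backspace): buf='CU' cursor=0
After op 3 (right): buf='CU' cursor=1
After op 4 (delete): buf='C' cursor=1
After op 5 (delete): buf='C' cursor=1
After op 6 (insert('S')): buf='CS' cursor=2
After op 7 (left): buf='CS' cursor=1
After op 8 (undo): buf='C' cursor=1

Answer: C|1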